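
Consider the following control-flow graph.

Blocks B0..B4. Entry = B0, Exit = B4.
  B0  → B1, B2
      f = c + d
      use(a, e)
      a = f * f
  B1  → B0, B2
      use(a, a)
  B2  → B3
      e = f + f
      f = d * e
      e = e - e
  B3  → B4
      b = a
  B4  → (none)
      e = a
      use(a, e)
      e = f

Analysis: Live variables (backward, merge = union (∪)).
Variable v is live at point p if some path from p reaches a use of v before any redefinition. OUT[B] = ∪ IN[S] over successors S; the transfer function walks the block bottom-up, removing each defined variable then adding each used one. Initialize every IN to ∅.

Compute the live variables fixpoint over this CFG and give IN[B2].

Answer: {a, d, f}

Trace:
Per-block solution:
  B0:  IN={a, c, d, e}  OUT={a, c, d, e, f}
  B1:  IN={a, c, d, e, f}  OUT={a, c, d, e, f}
  B2:  IN={a, d, f}  OUT={a, f}
  B3:  IN={a, f}  OUT={a, f}
  B4:  IN={a, f}  OUT={}

Merge at B2: OUT[B2] = IN[B3] = {a, f}
Applying B2's transfer function to that OUT value gives IN[B2] (row B2 above).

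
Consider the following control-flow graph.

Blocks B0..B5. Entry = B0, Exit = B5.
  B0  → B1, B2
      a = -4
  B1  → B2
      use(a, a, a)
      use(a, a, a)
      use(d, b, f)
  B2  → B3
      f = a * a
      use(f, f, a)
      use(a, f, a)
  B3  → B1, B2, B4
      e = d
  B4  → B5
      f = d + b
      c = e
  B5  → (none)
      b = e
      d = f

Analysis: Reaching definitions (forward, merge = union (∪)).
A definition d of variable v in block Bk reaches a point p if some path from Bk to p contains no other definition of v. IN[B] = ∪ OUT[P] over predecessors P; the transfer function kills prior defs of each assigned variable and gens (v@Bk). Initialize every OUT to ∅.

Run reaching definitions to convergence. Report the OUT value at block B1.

Answer: {a@B0, e@B3, f@B2}

Trace:
Converged values:
  B0: | IN={} | OUT={a@B0}
  B1: | IN={a@B0, e@B3, f@B2} | OUT={a@B0, e@B3, f@B2}
  B2: | IN={a@B0, e@B3, f@B2} | OUT={a@B0, e@B3, f@B2}
  B3: | IN={a@B0, e@B3, f@B2} | OUT={a@B0, e@B3, f@B2}
  B4: | IN={a@B0, e@B3, f@B2} | OUT={a@B0, c@B4, e@B3, f@B4}
  B5: | IN={a@B0, c@B4, e@B3, f@B4} | OUT={a@B0, b@B5, c@B4, d@B5, e@B3, f@B4}

Merge at B1: IN[B1] = OUT[B0] ⊔ OUT[B3] = {a@B0, e@B3, f@B2}
Applying B1's transfer function to that IN value gives OUT[B1] (row B1 above).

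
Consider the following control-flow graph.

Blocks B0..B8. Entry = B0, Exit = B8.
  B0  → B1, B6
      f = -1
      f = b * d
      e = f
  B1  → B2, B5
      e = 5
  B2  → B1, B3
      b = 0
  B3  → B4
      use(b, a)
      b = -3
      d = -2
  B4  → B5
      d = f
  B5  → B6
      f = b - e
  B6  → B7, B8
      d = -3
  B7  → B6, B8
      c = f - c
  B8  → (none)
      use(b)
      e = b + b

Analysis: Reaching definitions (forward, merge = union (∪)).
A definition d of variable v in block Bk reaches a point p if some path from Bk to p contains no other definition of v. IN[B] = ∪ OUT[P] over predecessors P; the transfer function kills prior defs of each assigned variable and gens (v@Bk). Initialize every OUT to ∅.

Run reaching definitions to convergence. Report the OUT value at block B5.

Per-block solution:
  B0:   IN={}   OUT={e@B0, f@B0}
  B1:   IN={b@B2, e@B0, e@B1, f@B0}   OUT={b@B2, e@B1, f@B0}
  B2:   IN={b@B2, e@B1, f@B0}   OUT={b@B2, e@B1, f@B0}
  B3:   IN={b@B2, e@B1, f@B0}   OUT={b@B3, d@B3, e@B1, f@B0}
  B4:   IN={b@B3, d@B3, e@B1, f@B0}   OUT={b@B3, d@B4, e@B1, f@B0}
  B5:   IN={b@B2, b@B3, d@B4, e@B1, f@B0}   OUT={b@B2, b@B3, d@B4, e@B1, f@B5}
  B6:   IN={b@B2, b@B3, c@B7, d@B4, d@B6, e@B0, e@B1, f@B0, f@B5}   OUT={b@B2, b@B3, c@B7, d@B6, e@B0, e@B1, f@B0, f@B5}
  B7:   IN={b@B2, b@B3, c@B7, d@B6, e@B0, e@B1, f@B0, f@B5}   OUT={b@B2, b@B3, c@B7, d@B6, e@B0, e@B1, f@B0, f@B5}
  B8:   IN={b@B2, b@B3, c@B7, d@B6, e@B0, e@B1, f@B0, f@B5}   OUT={b@B2, b@B3, c@B7, d@B6, e@B8, f@B0, f@B5}

Merge at B5: IN[B5] = OUT[B1] ⊔ OUT[B4] = {b@B2, b@B3, d@B4, e@B1, f@B0}
Applying B5's transfer function to that IN value gives OUT[B5] (row B5 above).

Answer: {b@B2, b@B3, d@B4, e@B1, f@B5}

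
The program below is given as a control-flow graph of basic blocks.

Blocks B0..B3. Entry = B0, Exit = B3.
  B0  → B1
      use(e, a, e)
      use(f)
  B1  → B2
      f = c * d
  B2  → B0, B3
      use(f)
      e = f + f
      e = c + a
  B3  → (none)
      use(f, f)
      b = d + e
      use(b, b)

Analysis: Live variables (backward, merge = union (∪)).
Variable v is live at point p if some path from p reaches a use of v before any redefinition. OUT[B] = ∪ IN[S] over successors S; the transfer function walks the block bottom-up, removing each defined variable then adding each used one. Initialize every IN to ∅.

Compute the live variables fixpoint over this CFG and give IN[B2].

Answer: {a, c, d, f}

Trace:
Fixpoint table:
  B0:   IN={a, c, d, e, f}   OUT={a, c, d}
  B1:   IN={a, c, d}   OUT={a, c, d, f}
  B2:   IN={a, c, d, f}   OUT={a, c, d, e, f}
  B3:   IN={d, e, f}   OUT={}

Merge at B2: OUT[B2] = IN[B0] ⊔ IN[B3] = {a, c, d, e, f}
Applying B2's transfer function to that OUT value gives IN[B2] (row B2 above).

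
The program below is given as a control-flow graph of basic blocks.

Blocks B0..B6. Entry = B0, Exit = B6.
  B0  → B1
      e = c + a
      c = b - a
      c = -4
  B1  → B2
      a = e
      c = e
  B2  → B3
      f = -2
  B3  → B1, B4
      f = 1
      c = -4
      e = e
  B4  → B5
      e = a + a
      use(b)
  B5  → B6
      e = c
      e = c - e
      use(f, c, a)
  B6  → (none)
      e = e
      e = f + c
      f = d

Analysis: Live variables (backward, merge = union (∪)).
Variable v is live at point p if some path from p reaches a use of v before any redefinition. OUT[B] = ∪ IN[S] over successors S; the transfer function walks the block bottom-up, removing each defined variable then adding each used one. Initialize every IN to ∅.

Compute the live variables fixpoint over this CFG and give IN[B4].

Fixpoint table:
  B0: | IN={a, b, c, d} | OUT={b, d, e}
  B1: | IN={b, d, e} | OUT={a, b, d, e}
  B2: | IN={a, b, d, e} | OUT={a, b, d, e}
  B3: | IN={a, b, d, e} | OUT={a, b, c, d, e, f}
  B4: | IN={a, b, c, d, f} | OUT={a, c, d, f}
  B5: | IN={a, c, d, f} | OUT={c, d, e, f}
  B6: | IN={c, d, e, f} | OUT={}

Merge at B4: OUT[B4] = IN[B5] = {a, c, d, f}
Applying B4's transfer function to that OUT value gives IN[B4] (row B4 above).

Answer: {a, b, c, d, f}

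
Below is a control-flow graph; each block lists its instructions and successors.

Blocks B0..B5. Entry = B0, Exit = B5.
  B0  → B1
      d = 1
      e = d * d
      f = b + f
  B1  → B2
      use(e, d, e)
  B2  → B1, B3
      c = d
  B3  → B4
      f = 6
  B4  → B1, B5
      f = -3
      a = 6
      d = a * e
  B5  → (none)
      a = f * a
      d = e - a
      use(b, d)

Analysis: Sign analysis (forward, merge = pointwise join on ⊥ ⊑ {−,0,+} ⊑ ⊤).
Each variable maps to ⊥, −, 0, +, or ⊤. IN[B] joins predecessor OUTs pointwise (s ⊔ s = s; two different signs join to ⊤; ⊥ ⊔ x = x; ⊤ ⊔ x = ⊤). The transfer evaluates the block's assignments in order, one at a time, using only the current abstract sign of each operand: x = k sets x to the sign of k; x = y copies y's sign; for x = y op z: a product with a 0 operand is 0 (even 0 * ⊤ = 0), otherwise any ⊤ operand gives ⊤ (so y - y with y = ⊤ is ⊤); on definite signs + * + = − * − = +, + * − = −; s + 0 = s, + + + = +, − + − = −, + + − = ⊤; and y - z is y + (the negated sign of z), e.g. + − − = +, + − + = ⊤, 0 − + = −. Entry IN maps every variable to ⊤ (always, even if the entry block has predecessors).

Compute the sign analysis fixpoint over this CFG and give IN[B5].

Answer: {a: +, b: ⊤, c: +, d: +, e: +, f: -}

Working:
Fixpoint table:
  B0:   IN=(all ⊤)   OUT={d:+, e:+; rest ⊤}
  B1:   IN={d:+, e:+; rest ⊤}   OUT={d:+, e:+; rest ⊤}
  B2:   IN={d:+, e:+; rest ⊤}   OUT={c:+, d:+, e:+; rest ⊤}
  B3:   IN={c:+, d:+, e:+; rest ⊤}   OUT={c:+, d:+, e:+, f:+; rest ⊤}
  B4:   IN={c:+, d:+, e:+, f:+; rest ⊤}   OUT={a:+, c:+, d:+, e:+, f:-; rest ⊤}
  B5:   IN={a:+, c:+, d:+, e:+, f:-; rest ⊤}   OUT={a:-, c:+, d:+, e:+, f:-; rest ⊤}

Merge at B5: IN[B5] = OUT[B4] = {a: +, b: ⊤, c: +, d: +, e: +, f: -}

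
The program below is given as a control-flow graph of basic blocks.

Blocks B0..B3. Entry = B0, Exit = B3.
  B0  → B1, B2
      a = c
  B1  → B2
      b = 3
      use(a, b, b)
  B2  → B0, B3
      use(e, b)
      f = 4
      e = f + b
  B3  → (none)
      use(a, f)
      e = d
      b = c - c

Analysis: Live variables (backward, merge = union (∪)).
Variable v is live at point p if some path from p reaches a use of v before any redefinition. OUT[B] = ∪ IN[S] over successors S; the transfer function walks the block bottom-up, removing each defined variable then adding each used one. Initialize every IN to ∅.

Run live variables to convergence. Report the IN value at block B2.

Per-block solution:
  B0:   IN={b, c, d, e}   OUT={a, b, c, d, e}
  B1:   IN={a, c, d, e}   OUT={a, b, c, d, e}
  B2:   IN={a, b, c, d, e}   OUT={a, b, c, d, e, f}
  B3:   IN={a, c, d, f}   OUT={}

Merge at B2: OUT[B2] = IN[B0] ⊔ IN[B3] = {a, b, c, d, e, f}
Applying B2's transfer function to that OUT value gives IN[B2] (row B2 above).

Answer: {a, b, c, d, e}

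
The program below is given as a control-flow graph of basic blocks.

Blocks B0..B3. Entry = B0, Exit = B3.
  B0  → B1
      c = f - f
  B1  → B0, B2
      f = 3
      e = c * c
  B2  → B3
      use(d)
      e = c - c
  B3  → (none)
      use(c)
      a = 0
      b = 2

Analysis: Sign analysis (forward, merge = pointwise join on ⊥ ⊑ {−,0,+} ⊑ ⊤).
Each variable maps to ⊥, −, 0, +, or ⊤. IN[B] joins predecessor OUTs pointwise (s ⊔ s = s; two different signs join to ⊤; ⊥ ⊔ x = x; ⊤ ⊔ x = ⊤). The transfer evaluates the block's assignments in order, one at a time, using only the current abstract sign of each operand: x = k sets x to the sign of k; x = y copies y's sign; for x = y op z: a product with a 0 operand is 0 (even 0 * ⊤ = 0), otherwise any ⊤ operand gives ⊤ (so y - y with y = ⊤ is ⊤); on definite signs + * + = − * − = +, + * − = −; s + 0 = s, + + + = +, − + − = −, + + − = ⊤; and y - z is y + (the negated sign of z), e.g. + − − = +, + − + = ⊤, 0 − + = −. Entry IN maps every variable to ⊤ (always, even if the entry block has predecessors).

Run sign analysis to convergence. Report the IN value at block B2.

Fixpoint table:
  B0: | IN=(all ⊤) | OUT=(all ⊤)
  B1: | IN=(all ⊤) | OUT={f:+; rest ⊤}
  B2: | IN={f:+; rest ⊤} | OUT={f:+; rest ⊤}
  B3: | IN={f:+; rest ⊤} | OUT={a:0, b:+, f:+; rest ⊤}

Merge at B2: IN[B2] = OUT[B1] = {a: ⊤, b: ⊤, c: ⊤, d: ⊤, e: ⊤, f: +}

Answer: {a: ⊤, b: ⊤, c: ⊤, d: ⊤, e: ⊤, f: +}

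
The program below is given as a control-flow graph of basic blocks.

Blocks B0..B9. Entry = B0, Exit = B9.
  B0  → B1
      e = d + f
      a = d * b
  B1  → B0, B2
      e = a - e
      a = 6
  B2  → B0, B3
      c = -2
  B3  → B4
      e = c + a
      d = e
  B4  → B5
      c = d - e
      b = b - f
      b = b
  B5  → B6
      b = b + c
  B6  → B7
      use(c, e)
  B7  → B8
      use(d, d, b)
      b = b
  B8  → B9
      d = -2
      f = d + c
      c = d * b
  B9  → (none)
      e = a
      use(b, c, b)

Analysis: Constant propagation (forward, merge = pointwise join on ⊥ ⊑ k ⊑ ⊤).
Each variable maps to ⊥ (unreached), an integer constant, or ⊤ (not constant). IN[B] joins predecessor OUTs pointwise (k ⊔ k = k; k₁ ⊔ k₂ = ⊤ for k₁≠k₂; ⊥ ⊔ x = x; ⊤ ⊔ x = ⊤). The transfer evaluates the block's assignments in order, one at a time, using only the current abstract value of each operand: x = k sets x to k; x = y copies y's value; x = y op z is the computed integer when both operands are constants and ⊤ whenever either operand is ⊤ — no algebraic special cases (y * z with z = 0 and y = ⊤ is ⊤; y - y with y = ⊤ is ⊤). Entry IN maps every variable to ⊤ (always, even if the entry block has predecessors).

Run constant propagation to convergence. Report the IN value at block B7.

Fixpoint table:
  B0:   IN=(all ⊤)   OUT=(all ⊤)
  B1:   IN=(all ⊤)   OUT={a:6; rest ⊤}
  B2:   IN={a:6; rest ⊤}   OUT={a:6, c:-2; rest ⊤}
  B3:   IN={a:6, c:-2; rest ⊤}   OUT={a:6, c:-2, d:4, e:4; rest ⊤}
  B4:   IN={a:6, c:-2, d:4, e:4; rest ⊤}   OUT={a:6, c:0, d:4, e:4; rest ⊤}
  B5:   IN={a:6, c:0, d:4, e:4; rest ⊤}   OUT={a:6, c:0, d:4, e:4; rest ⊤}
  B6:   IN={a:6, c:0, d:4, e:4; rest ⊤}   OUT={a:6, c:0, d:4, e:4; rest ⊤}
  B7:   IN={a:6, c:0, d:4, e:4; rest ⊤}   OUT={a:6, c:0, d:4, e:4; rest ⊤}
  B8:   IN={a:6, c:0, d:4, e:4; rest ⊤}   OUT={a:6, d:-2, e:4, f:-2; rest ⊤}
  B9:   IN={a:6, d:-2, e:4, f:-2; rest ⊤}   OUT={a:6, d:-2, e:6, f:-2; rest ⊤}

Merge at B7: IN[B7] = OUT[B6] = {a: 6, b: ⊤, c: 0, d: 4, e: 4, f: ⊤}

Answer: {a: 6, b: ⊤, c: 0, d: 4, e: 4, f: ⊤}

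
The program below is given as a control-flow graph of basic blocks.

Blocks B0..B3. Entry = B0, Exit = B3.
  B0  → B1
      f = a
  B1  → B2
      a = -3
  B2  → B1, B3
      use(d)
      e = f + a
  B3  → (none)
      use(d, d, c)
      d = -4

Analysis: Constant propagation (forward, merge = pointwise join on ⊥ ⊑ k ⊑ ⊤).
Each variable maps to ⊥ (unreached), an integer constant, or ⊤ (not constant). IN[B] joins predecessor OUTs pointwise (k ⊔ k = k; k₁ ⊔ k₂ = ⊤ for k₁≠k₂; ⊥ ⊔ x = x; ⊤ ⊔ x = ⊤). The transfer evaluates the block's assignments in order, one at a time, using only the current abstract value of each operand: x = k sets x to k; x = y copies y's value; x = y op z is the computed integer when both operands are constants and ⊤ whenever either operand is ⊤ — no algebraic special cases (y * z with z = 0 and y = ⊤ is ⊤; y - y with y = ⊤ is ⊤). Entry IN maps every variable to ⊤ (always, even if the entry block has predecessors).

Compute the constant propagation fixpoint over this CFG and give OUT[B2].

Answer: {a: -3, b: ⊤, c: ⊤, d: ⊤, e: ⊤, f: ⊤}

Working:
Per-block solution:
  B0: | IN=(all ⊤) | OUT=(all ⊤)
  B1: | IN=(all ⊤) | OUT={a:-3; rest ⊤}
  B2: | IN={a:-3; rest ⊤} | OUT={a:-3; rest ⊤}
  B3: | IN={a:-3; rest ⊤} | OUT={a:-3, d:-4; rest ⊤}

Merge at B2: IN[B2] = OUT[B1] = {a: -3, b: ⊤, c: ⊤, d: ⊤, e: ⊤, f: ⊤}
Applying B2's transfer function to that IN value gives OUT[B2] (row B2 above).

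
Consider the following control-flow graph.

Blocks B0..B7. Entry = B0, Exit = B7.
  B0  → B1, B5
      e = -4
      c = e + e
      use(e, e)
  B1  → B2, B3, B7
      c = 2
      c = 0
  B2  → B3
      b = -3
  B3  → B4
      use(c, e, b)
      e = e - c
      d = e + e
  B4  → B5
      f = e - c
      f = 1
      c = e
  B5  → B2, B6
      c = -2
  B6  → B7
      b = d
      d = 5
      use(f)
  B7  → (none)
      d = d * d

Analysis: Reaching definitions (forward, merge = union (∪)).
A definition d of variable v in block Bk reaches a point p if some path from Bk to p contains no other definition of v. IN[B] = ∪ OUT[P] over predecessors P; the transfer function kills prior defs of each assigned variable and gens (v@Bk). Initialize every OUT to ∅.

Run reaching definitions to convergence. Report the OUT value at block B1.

Converged values:
  B0:  IN={}  OUT={c@B0, e@B0}
  B1:  IN={c@B0, e@B0}  OUT={c@B1, e@B0}
  B2:  IN={b@B2, c@B1, c@B5, d@B3, e@B0, e@B3, f@B4}  OUT={b@B2, c@B1, c@B5, d@B3, e@B0, e@B3, f@B4}
  B3:  IN={b@B2, c@B1, c@B5, d@B3, e@B0, e@B3, f@B4}  OUT={b@B2, c@B1, c@B5, d@B3, e@B3, f@B4}
  B4:  IN={b@B2, c@B1, c@B5, d@B3, e@B3, f@B4}  OUT={b@B2, c@B4, d@B3, e@B3, f@B4}
  B5:  IN={b@B2, c@B0, c@B4, d@B3, e@B0, e@B3, f@B4}  OUT={b@B2, c@B5, d@B3, e@B0, e@B3, f@B4}
  B6:  IN={b@B2, c@B5, d@B3, e@B0, e@B3, f@B4}  OUT={b@B6, c@B5, d@B6, e@B0, e@B3, f@B4}
  B7:  IN={b@B6, c@B1, c@B5, d@B6, e@B0, e@B3, f@B4}  OUT={b@B6, c@B1, c@B5, d@B7, e@B0, e@B3, f@B4}

Merge at B1: IN[B1] = OUT[B0] = {c@B0, e@B0}
Applying B1's transfer function to that IN value gives OUT[B1] (row B1 above).

Answer: {c@B1, e@B0}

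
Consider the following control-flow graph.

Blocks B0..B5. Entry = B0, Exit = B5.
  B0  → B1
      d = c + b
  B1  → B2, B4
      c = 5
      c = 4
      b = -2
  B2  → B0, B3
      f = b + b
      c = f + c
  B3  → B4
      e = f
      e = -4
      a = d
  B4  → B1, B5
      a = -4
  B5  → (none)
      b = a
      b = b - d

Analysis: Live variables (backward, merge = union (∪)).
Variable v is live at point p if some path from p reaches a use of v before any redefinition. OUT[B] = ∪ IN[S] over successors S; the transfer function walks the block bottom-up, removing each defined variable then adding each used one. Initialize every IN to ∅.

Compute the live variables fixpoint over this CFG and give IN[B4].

Answer: {d}

Working:
Converged values:
  B0:  IN={b, c}  OUT={d}
  B1:  IN={d}  OUT={b, c, d}
  B2:  IN={b, c, d}  OUT={b, c, d, f}
  B3:  IN={d, f}  OUT={d}
  B4:  IN={d}  OUT={a, d}
  B5:  IN={a, d}  OUT={}

Merge at B4: OUT[B4] = IN[B1] ⊔ IN[B5] = {a, d}
Applying B4's transfer function to that OUT value gives IN[B4] (row B4 above).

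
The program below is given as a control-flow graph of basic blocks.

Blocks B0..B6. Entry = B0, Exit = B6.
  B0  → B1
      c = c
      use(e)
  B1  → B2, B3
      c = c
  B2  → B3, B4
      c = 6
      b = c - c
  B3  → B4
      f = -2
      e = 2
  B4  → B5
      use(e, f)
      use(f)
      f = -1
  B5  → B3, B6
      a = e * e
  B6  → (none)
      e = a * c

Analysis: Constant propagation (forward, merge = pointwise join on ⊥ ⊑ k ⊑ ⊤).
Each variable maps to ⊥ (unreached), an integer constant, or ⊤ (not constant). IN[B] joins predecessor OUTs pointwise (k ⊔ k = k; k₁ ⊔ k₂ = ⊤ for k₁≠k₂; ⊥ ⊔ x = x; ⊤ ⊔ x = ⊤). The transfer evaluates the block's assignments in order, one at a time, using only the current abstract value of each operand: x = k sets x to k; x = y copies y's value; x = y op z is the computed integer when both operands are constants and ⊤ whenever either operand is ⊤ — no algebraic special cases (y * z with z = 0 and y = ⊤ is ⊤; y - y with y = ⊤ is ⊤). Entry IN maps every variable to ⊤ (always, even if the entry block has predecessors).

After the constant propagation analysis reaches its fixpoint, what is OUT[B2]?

Answer: {a: ⊤, b: 0, c: 6, d: ⊤, e: ⊤, f: ⊤}

Working:
Fixpoint table:
  B0:   IN=(all ⊤)   OUT=(all ⊤)
  B1:   IN=(all ⊤)   OUT=(all ⊤)
  B2:   IN=(all ⊤)   OUT={b:0, c:6; rest ⊤}
  B3:   IN=(all ⊤)   OUT={e:2, f:-2; rest ⊤}
  B4:   IN=(all ⊤)   OUT={f:-1; rest ⊤}
  B5:   IN={f:-1; rest ⊤}   OUT={f:-1; rest ⊤}
  B6:   IN={f:-1; rest ⊤}   OUT={f:-1; rest ⊤}

Merge at B2: IN[B2] = OUT[B1] = {a: ⊤, b: ⊤, c: ⊤, d: ⊤, e: ⊤, f: ⊤}
Applying B2's transfer function to that IN value gives OUT[B2] (row B2 above).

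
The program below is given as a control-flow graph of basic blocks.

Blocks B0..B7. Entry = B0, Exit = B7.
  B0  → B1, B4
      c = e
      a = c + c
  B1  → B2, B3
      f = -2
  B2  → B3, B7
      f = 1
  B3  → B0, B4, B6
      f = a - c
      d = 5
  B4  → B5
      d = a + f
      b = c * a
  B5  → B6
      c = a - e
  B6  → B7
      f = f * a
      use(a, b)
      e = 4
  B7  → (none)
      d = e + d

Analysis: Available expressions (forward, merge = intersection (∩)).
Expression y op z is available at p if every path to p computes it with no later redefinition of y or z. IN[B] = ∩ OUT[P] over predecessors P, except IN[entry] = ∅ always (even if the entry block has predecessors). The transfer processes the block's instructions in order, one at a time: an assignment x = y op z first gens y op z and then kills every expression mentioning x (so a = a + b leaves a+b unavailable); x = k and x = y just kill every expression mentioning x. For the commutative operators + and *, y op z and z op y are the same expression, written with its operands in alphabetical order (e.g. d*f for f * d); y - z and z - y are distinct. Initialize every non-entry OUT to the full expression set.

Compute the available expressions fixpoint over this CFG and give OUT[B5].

Answer: {a+f, a-e}

Trace:
Fixpoint table:
  B0:   IN={}   OUT={c+c}
  B1:   IN={c+c}   OUT={c+c}
  B2:   IN={c+c}   OUT={c+c}
  B3:   IN={c+c}   OUT={a-c, c+c}
  B4:   IN={c+c}   OUT={a*c, a+f, c+c}
  B5:   IN={a*c, a+f, c+c}   OUT={a+f, a-e}
  B6:   IN={}   OUT={}
  B7:   IN={}   OUT={}

Merge at B5: IN[B5] = OUT[B4] = {a*c, a+f, c+c}
Applying B5's transfer function to that IN value gives OUT[B5] (row B5 above).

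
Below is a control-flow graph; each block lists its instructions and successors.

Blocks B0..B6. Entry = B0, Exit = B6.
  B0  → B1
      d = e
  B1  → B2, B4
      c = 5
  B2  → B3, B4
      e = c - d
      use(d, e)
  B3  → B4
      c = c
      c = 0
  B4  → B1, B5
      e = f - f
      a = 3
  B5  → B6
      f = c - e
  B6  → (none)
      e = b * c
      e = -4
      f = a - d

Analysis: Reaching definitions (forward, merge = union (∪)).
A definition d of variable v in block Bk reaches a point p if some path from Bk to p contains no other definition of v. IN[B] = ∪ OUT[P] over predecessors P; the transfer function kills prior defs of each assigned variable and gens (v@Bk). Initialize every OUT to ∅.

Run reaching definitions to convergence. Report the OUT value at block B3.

Converged values:
  B0: | IN={} | OUT={d@B0}
  B1: | IN={a@B4, c@B1, c@B3, d@B0, e@B4} | OUT={a@B4, c@B1, d@B0, e@B4}
  B2: | IN={a@B4, c@B1, d@B0, e@B4} | OUT={a@B4, c@B1, d@B0, e@B2}
  B3: | IN={a@B4, c@B1, d@B0, e@B2} | OUT={a@B4, c@B3, d@B0, e@B2}
  B4: | IN={a@B4, c@B1, c@B3, d@B0, e@B2, e@B4} | OUT={a@B4, c@B1, c@B3, d@B0, e@B4}
  B5: | IN={a@B4, c@B1, c@B3, d@B0, e@B4} | OUT={a@B4, c@B1, c@B3, d@B0, e@B4, f@B5}
  B6: | IN={a@B4, c@B1, c@B3, d@B0, e@B4, f@B5} | OUT={a@B4, c@B1, c@B3, d@B0, e@B6, f@B6}

Merge at B3: IN[B3] = OUT[B2] = {a@B4, c@B1, d@B0, e@B2}
Applying B3's transfer function to that IN value gives OUT[B3] (row B3 above).

Answer: {a@B4, c@B3, d@B0, e@B2}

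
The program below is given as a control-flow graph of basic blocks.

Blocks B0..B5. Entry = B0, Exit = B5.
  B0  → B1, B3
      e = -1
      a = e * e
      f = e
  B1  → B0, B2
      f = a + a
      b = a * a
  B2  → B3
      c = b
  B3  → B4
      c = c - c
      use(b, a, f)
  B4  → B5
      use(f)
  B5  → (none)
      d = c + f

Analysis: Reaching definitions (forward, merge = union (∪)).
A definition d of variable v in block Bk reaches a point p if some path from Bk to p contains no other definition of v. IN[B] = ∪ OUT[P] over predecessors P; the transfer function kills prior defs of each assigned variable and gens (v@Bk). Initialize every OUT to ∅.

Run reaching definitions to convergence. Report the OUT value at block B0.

Converged values:
  B0:   IN={a@B0, b@B1, e@B0, f@B1}   OUT={a@B0, b@B1, e@B0, f@B0}
  B1:   IN={a@B0, b@B1, e@B0, f@B0}   OUT={a@B0, b@B1, e@B0, f@B1}
  B2:   IN={a@B0, b@B1, e@B0, f@B1}   OUT={a@B0, b@B1, c@B2, e@B0, f@B1}
  B3:   IN={a@B0, b@B1, c@B2, e@B0, f@B0, f@B1}   OUT={a@B0, b@B1, c@B3, e@B0, f@B0, f@B1}
  B4:   IN={a@B0, b@B1, c@B3, e@B0, f@B0, f@B1}   OUT={a@B0, b@B1, c@B3, e@B0, f@B0, f@B1}
  B5:   IN={a@B0, b@B1, c@B3, e@B0, f@B0, f@B1}   OUT={a@B0, b@B1, c@B3, d@B5, e@B0, f@B0, f@B1}

Merge at B0 (entry node, so the boundary value {} is joined with the incoming edge(s)): IN[B0] = {} ⊔ OUT[B1] = {a@B0, b@B1, e@B0, f@B1}
Applying B0's transfer function to that IN value gives OUT[B0] (row B0 above).

Answer: {a@B0, b@B1, e@B0, f@B0}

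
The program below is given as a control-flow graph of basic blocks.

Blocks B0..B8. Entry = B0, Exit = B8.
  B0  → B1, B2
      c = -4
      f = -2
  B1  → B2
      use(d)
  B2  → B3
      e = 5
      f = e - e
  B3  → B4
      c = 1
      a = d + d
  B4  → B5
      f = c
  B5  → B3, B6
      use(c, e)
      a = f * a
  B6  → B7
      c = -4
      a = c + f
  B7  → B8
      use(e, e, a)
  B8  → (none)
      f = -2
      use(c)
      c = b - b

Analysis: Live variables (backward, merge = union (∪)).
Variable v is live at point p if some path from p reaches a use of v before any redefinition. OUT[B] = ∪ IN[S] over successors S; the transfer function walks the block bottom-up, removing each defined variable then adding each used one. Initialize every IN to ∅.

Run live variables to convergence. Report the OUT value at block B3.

Answer: {a, b, c, d, e}

Working:
Converged values:
  B0:   IN={b, d}   OUT={b, d}
  B1:   IN={b, d}   OUT={b, d}
  B2:   IN={b, d}   OUT={b, d, e}
  B3:   IN={b, d, e}   OUT={a, b, c, d, e}
  B4:   IN={a, b, c, d, e}   OUT={a, b, c, d, e, f}
  B5:   IN={a, b, c, d, e, f}   OUT={b, d, e, f}
  B6:   IN={b, e, f}   OUT={a, b, c, e}
  B7:   IN={a, b, c, e}   OUT={b, c}
  B8:   IN={b, c}   OUT={}

Merge at B3: OUT[B3] = IN[B4] = {a, b, c, d, e}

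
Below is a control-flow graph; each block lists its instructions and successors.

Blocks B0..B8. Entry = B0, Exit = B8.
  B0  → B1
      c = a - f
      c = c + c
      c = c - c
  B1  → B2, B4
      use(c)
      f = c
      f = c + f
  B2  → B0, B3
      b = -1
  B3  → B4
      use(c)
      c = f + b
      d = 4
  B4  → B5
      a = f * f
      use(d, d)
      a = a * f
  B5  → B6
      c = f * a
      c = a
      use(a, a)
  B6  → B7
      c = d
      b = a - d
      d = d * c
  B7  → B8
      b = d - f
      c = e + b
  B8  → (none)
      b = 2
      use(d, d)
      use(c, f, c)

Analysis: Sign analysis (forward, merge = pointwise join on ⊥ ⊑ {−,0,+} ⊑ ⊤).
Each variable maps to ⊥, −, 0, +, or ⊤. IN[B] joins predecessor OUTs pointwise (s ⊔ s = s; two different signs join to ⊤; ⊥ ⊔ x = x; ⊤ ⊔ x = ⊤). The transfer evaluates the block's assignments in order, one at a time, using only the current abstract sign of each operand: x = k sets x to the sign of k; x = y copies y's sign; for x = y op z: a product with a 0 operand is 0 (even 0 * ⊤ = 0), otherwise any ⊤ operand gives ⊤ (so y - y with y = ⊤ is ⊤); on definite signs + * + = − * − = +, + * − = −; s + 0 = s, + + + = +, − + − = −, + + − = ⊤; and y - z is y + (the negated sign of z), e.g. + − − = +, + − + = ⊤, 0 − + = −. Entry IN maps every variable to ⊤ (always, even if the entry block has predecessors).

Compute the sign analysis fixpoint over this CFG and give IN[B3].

Answer: {a: ⊤, b: -, c: ⊤, d: ⊤, e: ⊤, f: ⊤}

Working:
Converged values:
  B0: | IN=(all ⊤) | OUT=(all ⊤)
  B1: | IN=(all ⊤) | OUT=(all ⊤)
  B2: | IN=(all ⊤) | OUT={b:-; rest ⊤}
  B3: | IN={b:-; rest ⊤} | OUT={b:-, d:+; rest ⊤}
  B4: | IN=(all ⊤) | OUT=(all ⊤)
  B5: | IN=(all ⊤) | OUT=(all ⊤)
  B6: | IN=(all ⊤) | OUT=(all ⊤)
  B7: | IN=(all ⊤) | OUT=(all ⊤)
  B8: | IN=(all ⊤) | OUT={b:+; rest ⊤}

Merge at B3: IN[B3] = OUT[B2] = {a: ⊤, b: -, c: ⊤, d: ⊤, e: ⊤, f: ⊤}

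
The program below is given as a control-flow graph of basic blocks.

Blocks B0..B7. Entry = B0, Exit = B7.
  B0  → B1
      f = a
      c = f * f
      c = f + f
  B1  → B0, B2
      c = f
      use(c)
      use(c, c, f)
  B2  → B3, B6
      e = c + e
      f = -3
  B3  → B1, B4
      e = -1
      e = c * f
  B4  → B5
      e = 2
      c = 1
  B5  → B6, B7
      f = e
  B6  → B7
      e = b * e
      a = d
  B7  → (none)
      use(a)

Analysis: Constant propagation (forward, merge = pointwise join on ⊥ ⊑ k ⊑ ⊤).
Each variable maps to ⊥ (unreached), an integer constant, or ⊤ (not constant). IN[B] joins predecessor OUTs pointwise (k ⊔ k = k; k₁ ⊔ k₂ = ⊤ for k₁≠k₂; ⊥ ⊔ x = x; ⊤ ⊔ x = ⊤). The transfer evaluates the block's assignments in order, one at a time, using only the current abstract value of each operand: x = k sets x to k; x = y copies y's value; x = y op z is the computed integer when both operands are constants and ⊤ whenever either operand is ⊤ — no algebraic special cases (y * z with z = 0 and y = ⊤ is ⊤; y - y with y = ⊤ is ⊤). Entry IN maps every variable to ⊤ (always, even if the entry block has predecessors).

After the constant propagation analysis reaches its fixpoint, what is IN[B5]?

Converged values:
  B0: | IN=(all ⊤) | OUT=(all ⊤)
  B1: | IN=(all ⊤) | OUT=(all ⊤)
  B2: | IN=(all ⊤) | OUT={f:-3; rest ⊤}
  B3: | IN={f:-3; rest ⊤} | OUT={f:-3; rest ⊤}
  B4: | IN={f:-3; rest ⊤} | OUT={c:1, e:2, f:-3; rest ⊤}
  B5: | IN={c:1, e:2, f:-3; rest ⊤} | OUT={c:1, e:2, f:2; rest ⊤}
  B6: | IN=(all ⊤) | OUT=(all ⊤)
  B7: | IN=(all ⊤) | OUT=(all ⊤)

Merge at B5: IN[B5] = OUT[B4] = {a: ⊤, b: ⊤, c: 1, d: ⊤, e: 2, f: -3}

Answer: {a: ⊤, b: ⊤, c: 1, d: ⊤, e: 2, f: -3}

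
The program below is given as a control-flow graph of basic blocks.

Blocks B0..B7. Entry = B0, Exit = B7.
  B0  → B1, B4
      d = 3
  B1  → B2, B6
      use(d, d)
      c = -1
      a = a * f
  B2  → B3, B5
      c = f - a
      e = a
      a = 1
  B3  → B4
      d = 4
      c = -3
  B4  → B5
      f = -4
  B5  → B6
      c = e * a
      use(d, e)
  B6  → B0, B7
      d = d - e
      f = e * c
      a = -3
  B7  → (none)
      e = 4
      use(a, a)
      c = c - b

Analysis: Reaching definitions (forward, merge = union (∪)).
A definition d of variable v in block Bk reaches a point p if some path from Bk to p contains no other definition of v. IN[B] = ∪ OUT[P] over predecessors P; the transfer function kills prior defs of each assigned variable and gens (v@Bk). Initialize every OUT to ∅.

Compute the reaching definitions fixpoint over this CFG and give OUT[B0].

Per-block solution:
  B0:  IN={a@B6, c@B1, c@B5, d@B6, e@B2, f@B6}  OUT={a@B6, c@B1, c@B5, d@B0, e@B2, f@B6}
  B1:  IN={a@B6, c@B1, c@B5, d@B0, e@B2, f@B6}  OUT={a@B1, c@B1, d@B0, e@B2, f@B6}
  B2:  IN={a@B1, c@B1, d@B0, e@B2, f@B6}  OUT={a@B2, c@B2, d@B0, e@B2, f@B6}
  B3:  IN={a@B2, c@B2, d@B0, e@B2, f@B6}  OUT={a@B2, c@B3, d@B3, e@B2, f@B6}
  B4:  IN={a@B2, a@B6, c@B1, c@B3, c@B5, d@B0, d@B3, e@B2, f@B6}  OUT={a@B2, a@B6, c@B1, c@B3, c@B5, d@B0, d@B3, e@B2, f@B4}
  B5:  IN={a@B2, a@B6, c@B1, c@B2, c@B3, c@B5, d@B0, d@B3, e@B2, f@B4, f@B6}  OUT={a@B2, a@B6, c@B5, d@B0, d@B3, e@B2, f@B4, f@B6}
  B6:  IN={a@B1, a@B2, a@B6, c@B1, c@B5, d@B0, d@B3, e@B2, f@B4, f@B6}  OUT={a@B6, c@B1, c@B5, d@B6, e@B2, f@B6}
  B7:  IN={a@B6, c@B1, c@B5, d@B6, e@B2, f@B6}  OUT={a@B6, c@B7, d@B6, e@B7, f@B6}

Merge at B0 (entry node, so the boundary value {} is joined with the incoming edge(s)): IN[B0] = {} ⊔ OUT[B6] = {a@B6, c@B1, c@B5, d@B6, e@B2, f@B6}
Applying B0's transfer function to that IN value gives OUT[B0] (row B0 above).

Answer: {a@B6, c@B1, c@B5, d@B0, e@B2, f@B6}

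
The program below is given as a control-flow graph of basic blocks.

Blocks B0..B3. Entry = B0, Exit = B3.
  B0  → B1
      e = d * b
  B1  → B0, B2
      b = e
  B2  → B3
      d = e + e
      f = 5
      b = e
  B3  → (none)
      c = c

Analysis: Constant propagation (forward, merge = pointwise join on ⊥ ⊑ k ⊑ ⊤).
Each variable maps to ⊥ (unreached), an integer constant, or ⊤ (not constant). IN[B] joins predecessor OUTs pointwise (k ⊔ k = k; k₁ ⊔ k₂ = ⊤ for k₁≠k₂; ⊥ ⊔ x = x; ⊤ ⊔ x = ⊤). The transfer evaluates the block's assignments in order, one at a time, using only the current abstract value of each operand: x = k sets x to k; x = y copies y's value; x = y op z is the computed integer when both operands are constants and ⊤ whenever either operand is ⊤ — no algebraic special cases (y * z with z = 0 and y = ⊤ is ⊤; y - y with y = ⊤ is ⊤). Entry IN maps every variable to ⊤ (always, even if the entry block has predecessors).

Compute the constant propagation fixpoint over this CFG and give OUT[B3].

Answer: {a: ⊤, b: ⊤, c: ⊤, d: ⊤, e: ⊤, f: 5}

Trace:
Fixpoint table:
  B0: | IN=(all ⊤) | OUT=(all ⊤)
  B1: | IN=(all ⊤) | OUT=(all ⊤)
  B2: | IN=(all ⊤) | OUT={f:5; rest ⊤}
  B3: | IN={f:5; rest ⊤} | OUT={f:5; rest ⊤}

Merge at B3: IN[B3] = OUT[B2] = {a: ⊤, b: ⊤, c: ⊤, d: ⊤, e: ⊤, f: 5}
Applying B3's transfer function to that IN value gives OUT[B3] (row B3 above).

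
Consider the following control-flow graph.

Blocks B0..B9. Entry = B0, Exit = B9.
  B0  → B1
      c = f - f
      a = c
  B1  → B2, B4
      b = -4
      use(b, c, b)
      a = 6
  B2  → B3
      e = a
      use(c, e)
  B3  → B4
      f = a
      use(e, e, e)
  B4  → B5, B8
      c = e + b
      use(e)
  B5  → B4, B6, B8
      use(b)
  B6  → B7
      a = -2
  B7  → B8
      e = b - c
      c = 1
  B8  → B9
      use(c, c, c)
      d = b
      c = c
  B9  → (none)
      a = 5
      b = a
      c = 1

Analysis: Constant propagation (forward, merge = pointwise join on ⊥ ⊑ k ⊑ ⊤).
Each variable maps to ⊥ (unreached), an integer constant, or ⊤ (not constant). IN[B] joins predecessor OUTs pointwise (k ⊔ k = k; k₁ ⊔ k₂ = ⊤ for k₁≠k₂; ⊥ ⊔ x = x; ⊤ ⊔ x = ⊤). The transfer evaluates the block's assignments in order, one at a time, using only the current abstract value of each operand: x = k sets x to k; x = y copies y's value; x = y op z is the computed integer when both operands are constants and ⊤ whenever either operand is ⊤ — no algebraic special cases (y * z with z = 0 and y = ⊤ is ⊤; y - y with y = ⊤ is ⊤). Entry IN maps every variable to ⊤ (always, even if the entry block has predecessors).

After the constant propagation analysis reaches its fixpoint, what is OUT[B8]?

Answer: {a: ⊤, b: -4, c: ⊤, d: -4, e: ⊤, f: ⊤}

Working:
Per-block solution:
  B0:   IN=(all ⊤)   OUT=(all ⊤)
  B1:   IN=(all ⊤)   OUT={a:6, b:-4; rest ⊤}
  B2:   IN={a:6, b:-4; rest ⊤}   OUT={a:6, b:-4, e:6; rest ⊤}
  B3:   IN={a:6, b:-4, e:6; rest ⊤}   OUT={a:6, b:-4, e:6, f:6; rest ⊤}
  B4:   IN={a:6, b:-4; rest ⊤}   OUT={a:6, b:-4; rest ⊤}
  B5:   IN={a:6, b:-4; rest ⊤}   OUT={a:6, b:-4; rest ⊤}
  B6:   IN={a:6, b:-4; rest ⊤}   OUT={a:-2, b:-4; rest ⊤}
  B7:   IN={a:-2, b:-4; rest ⊤}   OUT={a:-2, b:-4, c:1; rest ⊤}
  B8:   IN={b:-4; rest ⊤}   OUT={b:-4, d:-4; rest ⊤}
  B9:   IN={b:-4, d:-4; rest ⊤}   OUT={a:5, b:5, c:1, d:-4; rest ⊤}

Merge at B8: IN[B8] = OUT[B4] ⊔ OUT[B5] ⊔ OUT[B7] = {a: ⊤, b: -4, c: ⊤, d: ⊤, e: ⊤, f: ⊤}
Applying B8's transfer function to that IN value gives OUT[B8] (row B8 above).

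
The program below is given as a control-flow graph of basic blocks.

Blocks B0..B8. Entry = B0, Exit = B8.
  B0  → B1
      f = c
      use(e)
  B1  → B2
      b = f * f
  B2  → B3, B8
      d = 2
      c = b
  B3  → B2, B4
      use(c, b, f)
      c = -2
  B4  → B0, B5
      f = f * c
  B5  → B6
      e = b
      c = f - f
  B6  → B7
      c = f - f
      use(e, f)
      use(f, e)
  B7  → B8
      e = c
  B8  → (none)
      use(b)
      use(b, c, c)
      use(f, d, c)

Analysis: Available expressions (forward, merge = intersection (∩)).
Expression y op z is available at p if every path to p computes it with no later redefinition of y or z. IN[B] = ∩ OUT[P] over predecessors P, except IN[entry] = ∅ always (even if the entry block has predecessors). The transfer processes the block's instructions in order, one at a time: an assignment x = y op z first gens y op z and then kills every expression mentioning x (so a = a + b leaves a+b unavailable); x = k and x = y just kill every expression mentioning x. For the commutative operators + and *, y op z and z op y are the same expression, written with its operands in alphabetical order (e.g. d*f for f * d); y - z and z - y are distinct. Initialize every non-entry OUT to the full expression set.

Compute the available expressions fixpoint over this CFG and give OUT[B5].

Answer: {f-f}

Working:
Per-block solution:
  B0:   IN={}   OUT={}
  B1:   IN={}   OUT={f*f}
  B2:   IN={f*f}   OUT={f*f}
  B3:   IN={f*f}   OUT={f*f}
  B4:   IN={f*f}   OUT={}
  B5:   IN={}   OUT={f-f}
  B6:   IN={f-f}   OUT={f-f}
  B7:   IN={f-f}   OUT={f-f}
  B8:   IN={}   OUT={}

Merge at B5: IN[B5] = OUT[B4] = {}
Applying B5's transfer function to that IN value gives OUT[B5] (row B5 above).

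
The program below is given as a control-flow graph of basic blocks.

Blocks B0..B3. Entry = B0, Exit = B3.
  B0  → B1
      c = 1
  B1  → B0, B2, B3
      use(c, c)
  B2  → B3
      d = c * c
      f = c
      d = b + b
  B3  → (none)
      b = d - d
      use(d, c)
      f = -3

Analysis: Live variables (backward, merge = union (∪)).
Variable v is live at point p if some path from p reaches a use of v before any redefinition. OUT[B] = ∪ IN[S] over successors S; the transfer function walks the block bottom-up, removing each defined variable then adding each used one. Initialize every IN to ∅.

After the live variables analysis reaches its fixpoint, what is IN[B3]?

Answer: {c, d}

Derivation:
Converged values:
  B0:  IN={b, d}  OUT={b, c, d}
  B1:  IN={b, c, d}  OUT={b, c, d}
  B2:  IN={b, c}  OUT={c, d}
  B3:  IN={c, d}  OUT={}

B3 is the boundary node: OUT[B3] = {}
Applying B3's transfer function to that OUT value gives IN[B3] (row B3 above).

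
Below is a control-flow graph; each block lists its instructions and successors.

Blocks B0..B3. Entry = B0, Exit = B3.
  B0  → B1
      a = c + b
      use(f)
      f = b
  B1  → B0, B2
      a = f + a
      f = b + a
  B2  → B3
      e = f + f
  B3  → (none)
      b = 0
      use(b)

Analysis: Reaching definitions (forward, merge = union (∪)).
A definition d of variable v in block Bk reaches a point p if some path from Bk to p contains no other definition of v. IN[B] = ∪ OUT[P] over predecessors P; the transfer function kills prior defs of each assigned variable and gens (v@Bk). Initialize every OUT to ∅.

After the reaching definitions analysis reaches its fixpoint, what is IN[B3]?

Per-block solution:
  B0: | IN={a@B1, f@B1} | OUT={a@B0, f@B0}
  B1: | IN={a@B0, f@B0} | OUT={a@B1, f@B1}
  B2: | IN={a@B1, f@B1} | OUT={a@B1, e@B2, f@B1}
  B3: | IN={a@B1, e@B2, f@B1} | OUT={a@B1, b@B3, e@B2, f@B1}

Merge at B3: IN[B3] = OUT[B2] = {a@B1, e@B2, f@B1}

Answer: {a@B1, e@B2, f@B1}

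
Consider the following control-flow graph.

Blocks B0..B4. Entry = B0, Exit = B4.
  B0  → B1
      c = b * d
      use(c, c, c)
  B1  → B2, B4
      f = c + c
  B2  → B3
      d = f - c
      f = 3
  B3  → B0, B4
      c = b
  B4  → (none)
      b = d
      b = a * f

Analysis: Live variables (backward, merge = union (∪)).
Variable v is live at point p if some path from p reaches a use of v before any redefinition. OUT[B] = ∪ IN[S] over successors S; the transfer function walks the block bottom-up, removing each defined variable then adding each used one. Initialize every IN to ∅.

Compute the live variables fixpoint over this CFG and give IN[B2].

Answer: {a, b, c, f}

Trace:
Per-block solution:
  B0:   IN={a, b, d}   OUT={a, b, c, d}
  B1:   IN={a, b, c, d}   OUT={a, b, c, d, f}
  B2:   IN={a, b, c, f}   OUT={a, b, d, f}
  B3:   IN={a, b, d, f}   OUT={a, b, d, f}
  B4:   IN={a, d, f}   OUT={}

Merge at B2: OUT[B2] = IN[B3] = {a, b, d, f}
Applying B2's transfer function to that OUT value gives IN[B2] (row B2 above).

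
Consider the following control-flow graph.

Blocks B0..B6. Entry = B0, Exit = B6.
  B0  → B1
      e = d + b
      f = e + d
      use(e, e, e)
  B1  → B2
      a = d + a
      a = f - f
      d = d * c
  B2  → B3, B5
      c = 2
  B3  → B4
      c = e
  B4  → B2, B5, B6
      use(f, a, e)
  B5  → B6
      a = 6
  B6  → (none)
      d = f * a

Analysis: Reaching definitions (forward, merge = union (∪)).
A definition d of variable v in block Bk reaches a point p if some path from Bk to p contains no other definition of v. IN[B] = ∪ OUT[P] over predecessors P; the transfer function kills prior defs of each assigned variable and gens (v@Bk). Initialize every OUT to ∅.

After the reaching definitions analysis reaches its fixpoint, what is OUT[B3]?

Converged values:
  B0: | IN={} | OUT={e@B0, f@B0}
  B1: | IN={e@B0, f@B0} | OUT={a@B1, d@B1, e@B0, f@B0}
  B2: | IN={a@B1, c@B3, d@B1, e@B0, f@B0} | OUT={a@B1, c@B2, d@B1, e@B0, f@B0}
  B3: | IN={a@B1, c@B2, d@B1, e@B0, f@B0} | OUT={a@B1, c@B3, d@B1, e@B0, f@B0}
  B4: | IN={a@B1, c@B3, d@B1, e@B0, f@B0} | OUT={a@B1, c@B3, d@B1, e@B0, f@B0}
  B5: | IN={a@B1, c@B2, c@B3, d@B1, e@B0, f@B0} | OUT={a@B5, c@B2, c@B3, d@B1, e@B0, f@B0}
  B6: | IN={a@B1, a@B5, c@B2, c@B3, d@B1, e@B0, f@B0} | OUT={a@B1, a@B5, c@B2, c@B3, d@B6, e@B0, f@B0}

Merge at B3: IN[B3] = OUT[B2] = {a@B1, c@B2, d@B1, e@B0, f@B0}
Applying B3's transfer function to that IN value gives OUT[B3] (row B3 above).

Answer: {a@B1, c@B3, d@B1, e@B0, f@B0}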